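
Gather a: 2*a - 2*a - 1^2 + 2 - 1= 0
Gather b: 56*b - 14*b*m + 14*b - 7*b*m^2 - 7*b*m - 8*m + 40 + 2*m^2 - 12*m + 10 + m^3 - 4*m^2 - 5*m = b*(-7*m^2 - 21*m + 70) + m^3 - 2*m^2 - 25*m + 50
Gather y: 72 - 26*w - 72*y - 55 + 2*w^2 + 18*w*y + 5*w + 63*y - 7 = 2*w^2 - 21*w + y*(18*w - 9) + 10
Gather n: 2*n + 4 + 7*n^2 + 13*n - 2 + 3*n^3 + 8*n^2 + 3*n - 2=3*n^3 + 15*n^2 + 18*n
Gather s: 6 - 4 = 2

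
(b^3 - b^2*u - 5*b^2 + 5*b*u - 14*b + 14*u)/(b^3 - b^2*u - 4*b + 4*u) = (b - 7)/(b - 2)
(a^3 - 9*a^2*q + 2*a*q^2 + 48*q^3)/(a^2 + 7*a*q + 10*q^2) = (a^2 - 11*a*q + 24*q^2)/(a + 5*q)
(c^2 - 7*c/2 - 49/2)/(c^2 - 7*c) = (c + 7/2)/c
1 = 1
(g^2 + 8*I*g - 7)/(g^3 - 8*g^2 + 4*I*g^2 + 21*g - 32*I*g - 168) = (g + I)/(g^2 - g*(8 + 3*I) + 24*I)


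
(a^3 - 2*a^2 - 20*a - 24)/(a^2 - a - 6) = (a^2 - 4*a - 12)/(a - 3)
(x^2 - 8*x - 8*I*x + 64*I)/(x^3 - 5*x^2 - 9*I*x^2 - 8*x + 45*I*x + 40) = (x - 8)/(x^2 - x*(5 + I) + 5*I)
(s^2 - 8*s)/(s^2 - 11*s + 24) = s/(s - 3)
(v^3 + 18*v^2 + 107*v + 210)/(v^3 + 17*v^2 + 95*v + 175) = (v + 6)/(v + 5)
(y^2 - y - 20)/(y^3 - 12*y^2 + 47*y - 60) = (y + 4)/(y^2 - 7*y + 12)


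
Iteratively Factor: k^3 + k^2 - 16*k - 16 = (k + 1)*(k^2 - 16) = (k - 4)*(k + 1)*(k + 4)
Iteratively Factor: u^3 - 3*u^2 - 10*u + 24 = (u - 4)*(u^2 + u - 6) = (u - 4)*(u - 2)*(u + 3)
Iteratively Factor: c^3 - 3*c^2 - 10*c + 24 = (c - 2)*(c^2 - c - 12) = (c - 2)*(c + 3)*(c - 4)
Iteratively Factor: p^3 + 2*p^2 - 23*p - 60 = (p + 4)*(p^2 - 2*p - 15) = (p + 3)*(p + 4)*(p - 5)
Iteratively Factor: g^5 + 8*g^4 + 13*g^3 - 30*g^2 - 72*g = (g + 3)*(g^4 + 5*g^3 - 2*g^2 - 24*g) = (g + 3)*(g + 4)*(g^3 + g^2 - 6*g) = (g - 2)*(g + 3)*(g + 4)*(g^2 + 3*g) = (g - 2)*(g + 3)^2*(g + 4)*(g)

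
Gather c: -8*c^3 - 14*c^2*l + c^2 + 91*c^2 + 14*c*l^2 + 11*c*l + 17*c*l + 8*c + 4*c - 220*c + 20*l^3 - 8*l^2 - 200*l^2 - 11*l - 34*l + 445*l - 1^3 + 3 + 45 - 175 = -8*c^3 + c^2*(92 - 14*l) + c*(14*l^2 + 28*l - 208) + 20*l^3 - 208*l^2 + 400*l - 128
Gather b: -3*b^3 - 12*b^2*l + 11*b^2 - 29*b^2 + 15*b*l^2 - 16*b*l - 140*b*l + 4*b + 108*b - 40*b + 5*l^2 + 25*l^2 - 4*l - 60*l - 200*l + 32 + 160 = -3*b^3 + b^2*(-12*l - 18) + b*(15*l^2 - 156*l + 72) + 30*l^2 - 264*l + 192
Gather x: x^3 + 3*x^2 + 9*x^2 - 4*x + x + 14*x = x^3 + 12*x^2 + 11*x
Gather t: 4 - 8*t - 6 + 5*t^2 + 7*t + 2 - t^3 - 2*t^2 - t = -t^3 + 3*t^2 - 2*t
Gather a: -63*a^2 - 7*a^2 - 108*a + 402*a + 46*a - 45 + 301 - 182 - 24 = -70*a^2 + 340*a + 50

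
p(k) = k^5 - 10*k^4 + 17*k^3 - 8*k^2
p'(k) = 5*k^4 - 40*k^3 + 51*k^2 - 16*k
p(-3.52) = -2916.18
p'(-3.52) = 3200.41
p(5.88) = -1745.54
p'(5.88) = -485.74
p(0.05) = -0.02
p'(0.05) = -0.68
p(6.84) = -1850.96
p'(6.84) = 420.55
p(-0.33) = -1.60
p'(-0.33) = 12.33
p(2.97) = -172.19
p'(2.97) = -256.54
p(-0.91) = -26.92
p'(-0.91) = 90.36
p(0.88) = -0.08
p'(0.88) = 1.15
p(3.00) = -180.00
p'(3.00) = -264.00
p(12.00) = 69696.00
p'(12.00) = 41712.00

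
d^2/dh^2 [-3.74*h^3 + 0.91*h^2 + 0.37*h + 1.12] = 1.82 - 22.44*h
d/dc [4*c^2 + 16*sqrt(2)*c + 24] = 8*c + 16*sqrt(2)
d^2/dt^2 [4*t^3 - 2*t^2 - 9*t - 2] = 24*t - 4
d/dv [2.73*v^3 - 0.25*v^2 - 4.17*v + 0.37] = 8.19*v^2 - 0.5*v - 4.17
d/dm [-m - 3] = -1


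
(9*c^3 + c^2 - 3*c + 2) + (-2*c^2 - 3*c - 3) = 9*c^3 - c^2 - 6*c - 1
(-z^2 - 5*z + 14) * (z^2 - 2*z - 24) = -z^4 - 3*z^3 + 48*z^2 + 92*z - 336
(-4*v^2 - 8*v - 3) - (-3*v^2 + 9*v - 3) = -v^2 - 17*v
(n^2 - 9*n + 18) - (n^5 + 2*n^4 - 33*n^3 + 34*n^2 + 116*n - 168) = -n^5 - 2*n^4 + 33*n^3 - 33*n^2 - 125*n + 186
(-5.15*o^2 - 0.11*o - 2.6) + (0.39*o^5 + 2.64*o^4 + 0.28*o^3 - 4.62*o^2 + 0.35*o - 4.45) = 0.39*o^5 + 2.64*o^4 + 0.28*o^3 - 9.77*o^2 + 0.24*o - 7.05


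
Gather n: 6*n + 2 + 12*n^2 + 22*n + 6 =12*n^2 + 28*n + 8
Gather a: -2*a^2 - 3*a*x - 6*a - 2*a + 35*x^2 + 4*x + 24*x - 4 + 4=-2*a^2 + a*(-3*x - 8) + 35*x^2 + 28*x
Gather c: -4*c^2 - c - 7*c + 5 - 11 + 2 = -4*c^2 - 8*c - 4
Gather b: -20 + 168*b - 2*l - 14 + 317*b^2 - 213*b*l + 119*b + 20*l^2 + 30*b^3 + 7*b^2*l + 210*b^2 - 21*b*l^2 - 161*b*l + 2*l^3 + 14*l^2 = 30*b^3 + b^2*(7*l + 527) + b*(-21*l^2 - 374*l + 287) + 2*l^3 + 34*l^2 - 2*l - 34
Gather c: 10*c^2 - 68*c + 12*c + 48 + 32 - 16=10*c^2 - 56*c + 64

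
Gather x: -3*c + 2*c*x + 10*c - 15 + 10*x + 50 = 7*c + x*(2*c + 10) + 35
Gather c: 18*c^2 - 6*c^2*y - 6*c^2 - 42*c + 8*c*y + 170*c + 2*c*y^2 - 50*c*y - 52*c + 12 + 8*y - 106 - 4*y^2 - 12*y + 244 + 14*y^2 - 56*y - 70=c^2*(12 - 6*y) + c*(2*y^2 - 42*y + 76) + 10*y^2 - 60*y + 80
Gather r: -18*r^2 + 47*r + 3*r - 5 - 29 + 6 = -18*r^2 + 50*r - 28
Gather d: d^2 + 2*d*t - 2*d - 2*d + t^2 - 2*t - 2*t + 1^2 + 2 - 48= d^2 + d*(2*t - 4) + t^2 - 4*t - 45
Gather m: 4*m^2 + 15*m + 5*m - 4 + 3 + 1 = 4*m^2 + 20*m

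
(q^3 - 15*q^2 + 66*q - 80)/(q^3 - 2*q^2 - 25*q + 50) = (q - 8)/(q + 5)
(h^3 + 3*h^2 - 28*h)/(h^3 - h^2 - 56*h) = (h - 4)/(h - 8)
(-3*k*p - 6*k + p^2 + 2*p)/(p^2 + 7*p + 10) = (-3*k + p)/(p + 5)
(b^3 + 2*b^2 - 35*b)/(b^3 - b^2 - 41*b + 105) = b/(b - 3)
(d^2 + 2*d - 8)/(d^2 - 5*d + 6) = (d + 4)/(d - 3)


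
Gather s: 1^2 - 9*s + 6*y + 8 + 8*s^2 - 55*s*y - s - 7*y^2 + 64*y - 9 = 8*s^2 + s*(-55*y - 10) - 7*y^2 + 70*y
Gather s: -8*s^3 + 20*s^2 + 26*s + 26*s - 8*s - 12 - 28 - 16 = -8*s^3 + 20*s^2 + 44*s - 56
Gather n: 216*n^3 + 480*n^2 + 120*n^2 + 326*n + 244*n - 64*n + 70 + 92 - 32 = 216*n^3 + 600*n^2 + 506*n + 130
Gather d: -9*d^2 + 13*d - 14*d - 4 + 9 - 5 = -9*d^2 - d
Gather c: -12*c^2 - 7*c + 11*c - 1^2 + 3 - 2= -12*c^2 + 4*c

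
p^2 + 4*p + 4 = (p + 2)^2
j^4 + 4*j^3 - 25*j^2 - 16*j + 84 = (j - 3)*(j - 2)*(j + 2)*(j + 7)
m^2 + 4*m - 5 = (m - 1)*(m + 5)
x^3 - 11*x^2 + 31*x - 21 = (x - 7)*(x - 3)*(x - 1)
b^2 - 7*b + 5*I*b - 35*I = (b - 7)*(b + 5*I)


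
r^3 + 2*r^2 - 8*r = r*(r - 2)*(r + 4)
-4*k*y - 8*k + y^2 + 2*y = (-4*k + y)*(y + 2)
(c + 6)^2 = c^2 + 12*c + 36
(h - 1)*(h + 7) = h^2 + 6*h - 7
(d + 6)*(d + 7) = d^2 + 13*d + 42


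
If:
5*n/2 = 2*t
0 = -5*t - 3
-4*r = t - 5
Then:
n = -12/25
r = 7/5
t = -3/5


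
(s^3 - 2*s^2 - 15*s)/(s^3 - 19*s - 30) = s/(s + 2)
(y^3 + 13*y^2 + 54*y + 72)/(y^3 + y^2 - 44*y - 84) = (y^2 + 7*y + 12)/(y^2 - 5*y - 14)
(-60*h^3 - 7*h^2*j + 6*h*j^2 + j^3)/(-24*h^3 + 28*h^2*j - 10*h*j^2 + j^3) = (60*h^3 + 7*h^2*j - 6*h*j^2 - j^3)/(24*h^3 - 28*h^2*j + 10*h*j^2 - j^3)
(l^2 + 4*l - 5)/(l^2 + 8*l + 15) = (l - 1)/(l + 3)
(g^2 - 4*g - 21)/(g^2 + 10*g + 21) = (g - 7)/(g + 7)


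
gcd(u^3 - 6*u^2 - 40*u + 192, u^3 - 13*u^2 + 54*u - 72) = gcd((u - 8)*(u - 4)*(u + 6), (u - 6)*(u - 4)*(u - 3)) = u - 4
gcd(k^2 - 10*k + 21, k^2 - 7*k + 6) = 1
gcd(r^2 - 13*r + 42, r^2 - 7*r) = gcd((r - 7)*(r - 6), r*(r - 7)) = r - 7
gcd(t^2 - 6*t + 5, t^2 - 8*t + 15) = t - 5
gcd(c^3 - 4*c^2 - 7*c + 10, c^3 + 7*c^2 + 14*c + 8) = c + 2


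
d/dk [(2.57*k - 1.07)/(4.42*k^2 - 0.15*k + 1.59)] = (-11.3594*k^2 + 9.4588*k + 3.9258)/(19.5364*k^4 - 1.326*k^3 + 14.0781*k^2 - 0.477*k + 2.5281)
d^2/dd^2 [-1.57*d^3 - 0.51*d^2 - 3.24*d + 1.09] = -9.42*d - 1.02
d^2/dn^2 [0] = 0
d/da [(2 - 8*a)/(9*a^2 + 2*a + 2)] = 4*(18*a^2 - 9*a - 5)/(81*a^4 + 36*a^3 + 40*a^2 + 8*a + 4)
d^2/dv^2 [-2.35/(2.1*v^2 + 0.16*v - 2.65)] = (20.727*v^2 + 1.5792*v - 2.35*(4.2*v + 0.16)*(8.4*v + 0.32) - 26.1555)/(2.1*v^2 + 0.16*v - 2.65)^3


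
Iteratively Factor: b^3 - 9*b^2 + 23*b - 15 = (b - 1)*(b^2 - 8*b + 15) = (b - 5)*(b - 1)*(b - 3)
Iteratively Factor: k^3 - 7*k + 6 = (k - 1)*(k^2 + k - 6) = (k - 1)*(k + 3)*(k - 2)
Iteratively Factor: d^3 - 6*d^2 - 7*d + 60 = (d - 5)*(d^2 - d - 12) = (d - 5)*(d - 4)*(d + 3)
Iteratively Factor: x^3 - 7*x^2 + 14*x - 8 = (x - 2)*(x^2 - 5*x + 4) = (x - 4)*(x - 2)*(x - 1)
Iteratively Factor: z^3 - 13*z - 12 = (z + 3)*(z^2 - 3*z - 4) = (z + 1)*(z + 3)*(z - 4)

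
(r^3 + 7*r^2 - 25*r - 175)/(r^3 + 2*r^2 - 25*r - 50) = (r + 7)/(r + 2)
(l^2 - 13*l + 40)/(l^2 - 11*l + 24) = (l - 5)/(l - 3)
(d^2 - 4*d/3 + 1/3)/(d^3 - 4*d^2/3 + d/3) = 1/d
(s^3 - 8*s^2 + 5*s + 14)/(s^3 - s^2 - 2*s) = (s - 7)/s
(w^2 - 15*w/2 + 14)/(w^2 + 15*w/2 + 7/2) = (2*w^2 - 15*w + 28)/(2*w^2 + 15*w + 7)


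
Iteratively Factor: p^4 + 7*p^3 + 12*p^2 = (p)*(p^3 + 7*p^2 + 12*p) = p*(p + 4)*(p^2 + 3*p) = p^2*(p + 4)*(p + 3)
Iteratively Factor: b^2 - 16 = (b - 4)*(b + 4)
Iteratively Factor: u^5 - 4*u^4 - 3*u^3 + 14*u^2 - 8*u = (u)*(u^4 - 4*u^3 - 3*u^2 + 14*u - 8) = u*(u - 4)*(u^3 - 3*u + 2) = u*(u - 4)*(u - 1)*(u^2 + u - 2) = u*(u - 4)*(u - 1)*(u + 2)*(u - 1)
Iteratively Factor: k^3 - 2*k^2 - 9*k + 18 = (k + 3)*(k^2 - 5*k + 6) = (k - 3)*(k + 3)*(k - 2)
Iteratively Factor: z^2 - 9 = (z - 3)*(z + 3)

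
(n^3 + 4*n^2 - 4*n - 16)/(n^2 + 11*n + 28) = (n^2 - 4)/(n + 7)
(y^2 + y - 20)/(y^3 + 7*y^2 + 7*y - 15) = (y - 4)/(y^2 + 2*y - 3)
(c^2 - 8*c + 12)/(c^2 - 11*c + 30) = (c - 2)/(c - 5)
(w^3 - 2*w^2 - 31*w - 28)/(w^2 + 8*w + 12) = (w^3 - 2*w^2 - 31*w - 28)/(w^2 + 8*w + 12)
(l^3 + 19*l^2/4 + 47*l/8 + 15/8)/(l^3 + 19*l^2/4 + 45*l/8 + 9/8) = (8*l^2 + 14*l + 5)/(8*l^2 + 14*l + 3)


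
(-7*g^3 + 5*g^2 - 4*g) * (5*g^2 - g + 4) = -35*g^5 + 32*g^4 - 53*g^3 + 24*g^2 - 16*g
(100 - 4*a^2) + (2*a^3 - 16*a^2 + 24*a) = 2*a^3 - 20*a^2 + 24*a + 100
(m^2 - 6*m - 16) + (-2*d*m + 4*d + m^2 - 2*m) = -2*d*m + 4*d + 2*m^2 - 8*m - 16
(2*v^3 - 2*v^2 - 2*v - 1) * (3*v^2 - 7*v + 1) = 6*v^5 - 20*v^4 + 10*v^3 + 9*v^2 + 5*v - 1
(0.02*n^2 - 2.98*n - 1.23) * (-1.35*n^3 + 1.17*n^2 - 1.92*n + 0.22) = -0.027*n^5 + 4.0464*n^4 - 1.8645*n^3 + 4.2869*n^2 + 1.706*n - 0.2706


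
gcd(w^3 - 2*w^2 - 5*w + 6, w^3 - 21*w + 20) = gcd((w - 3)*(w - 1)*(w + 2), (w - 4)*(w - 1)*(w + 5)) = w - 1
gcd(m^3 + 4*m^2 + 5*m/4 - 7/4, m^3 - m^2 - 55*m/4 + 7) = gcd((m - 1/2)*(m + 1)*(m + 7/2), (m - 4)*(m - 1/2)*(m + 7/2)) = m^2 + 3*m - 7/4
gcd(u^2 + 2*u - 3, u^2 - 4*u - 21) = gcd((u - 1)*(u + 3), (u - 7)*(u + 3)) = u + 3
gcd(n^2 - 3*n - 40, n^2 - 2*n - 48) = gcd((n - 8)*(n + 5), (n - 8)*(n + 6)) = n - 8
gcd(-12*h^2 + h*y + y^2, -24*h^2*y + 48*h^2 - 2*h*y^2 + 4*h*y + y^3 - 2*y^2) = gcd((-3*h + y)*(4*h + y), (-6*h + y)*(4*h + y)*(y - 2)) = 4*h + y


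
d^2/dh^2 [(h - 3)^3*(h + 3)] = 12*h*(h - 3)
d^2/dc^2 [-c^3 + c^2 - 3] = 2 - 6*c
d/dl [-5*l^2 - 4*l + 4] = -10*l - 4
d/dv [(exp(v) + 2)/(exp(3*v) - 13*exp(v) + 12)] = (-(exp(v) + 2)*(3*exp(2*v) - 13) + exp(3*v) - 13*exp(v) + 12)*exp(v)/(exp(3*v) - 13*exp(v) + 12)^2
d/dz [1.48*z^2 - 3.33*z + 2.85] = 2.96*z - 3.33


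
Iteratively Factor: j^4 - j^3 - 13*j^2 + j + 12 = (j + 3)*(j^3 - 4*j^2 - j + 4) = (j - 4)*(j + 3)*(j^2 - 1) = (j - 4)*(j - 1)*(j + 3)*(j + 1)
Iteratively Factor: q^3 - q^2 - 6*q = (q - 3)*(q^2 + 2*q) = (q - 3)*(q + 2)*(q)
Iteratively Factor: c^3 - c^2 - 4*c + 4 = (c - 1)*(c^2 - 4) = (c - 1)*(c + 2)*(c - 2)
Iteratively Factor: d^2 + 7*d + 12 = (d + 4)*(d + 3)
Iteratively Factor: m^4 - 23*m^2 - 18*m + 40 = (m + 4)*(m^3 - 4*m^2 - 7*m + 10) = (m - 5)*(m + 4)*(m^2 + m - 2) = (m - 5)*(m + 2)*(m + 4)*(m - 1)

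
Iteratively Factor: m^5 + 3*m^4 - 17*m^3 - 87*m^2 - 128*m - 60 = (m + 2)*(m^4 + m^3 - 19*m^2 - 49*m - 30) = (m + 2)*(m + 3)*(m^3 - 2*m^2 - 13*m - 10) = (m - 5)*(m + 2)*(m + 3)*(m^2 + 3*m + 2) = (m - 5)*(m + 1)*(m + 2)*(m + 3)*(m + 2)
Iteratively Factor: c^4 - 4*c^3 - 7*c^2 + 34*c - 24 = (c - 2)*(c^3 - 2*c^2 - 11*c + 12) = (c - 2)*(c - 1)*(c^2 - c - 12) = (c - 2)*(c - 1)*(c + 3)*(c - 4)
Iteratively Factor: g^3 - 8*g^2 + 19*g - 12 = (g - 1)*(g^2 - 7*g + 12) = (g - 3)*(g - 1)*(g - 4)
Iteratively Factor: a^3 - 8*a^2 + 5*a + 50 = (a - 5)*(a^2 - 3*a - 10) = (a - 5)*(a + 2)*(a - 5)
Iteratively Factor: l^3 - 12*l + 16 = (l - 2)*(l^2 + 2*l - 8) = (l - 2)^2*(l + 4)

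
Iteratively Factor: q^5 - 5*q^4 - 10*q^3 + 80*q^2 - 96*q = (q - 2)*(q^4 - 3*q^3 - 16*q^2 + 48*q) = (q - 3)*(q - 2)*(q^3 - 16*q) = (q - 3)*(q - 2)*(q + 4)*(q^2 - 4*q) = q*(q - 3)*(q - 2)*(q + 4)*(q - 4)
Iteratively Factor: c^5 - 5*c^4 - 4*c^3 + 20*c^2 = (c - 2)*(c^4 - 3*c^3 - 10*c^2) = (c - 5)*(c - 2)*(c^3 + 2*c^2) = (c - 5)*(c - 2)*(c + 2)*(c^2) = c*(c - 5)*(c - 2)*(c + 2)*(c)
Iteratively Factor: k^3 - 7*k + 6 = (k - 2)*(k^2 + 2*k - 3) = (k - 2)*(k - 1)*(k + 3)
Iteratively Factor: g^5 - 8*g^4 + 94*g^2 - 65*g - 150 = (g - 5)*(g^4 - 3*g^3 - 15*g^2 + 19*g + 30) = (g - 5)^2*(g^3 + 2*g^2 - 5*g - 6) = (g - 5)^2*(g - 2)*(g^2 + 4*g + 3) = (g - 5)^2*(g - 2)*(g + 3)*(g + 1)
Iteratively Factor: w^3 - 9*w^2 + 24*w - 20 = (w - 5)*(w^2 - 4*w + 4) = (w - 5)*(w - 2)*(w - 2)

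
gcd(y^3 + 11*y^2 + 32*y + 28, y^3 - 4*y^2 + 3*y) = 1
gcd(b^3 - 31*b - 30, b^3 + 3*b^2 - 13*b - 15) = b^2 + 6*b + 5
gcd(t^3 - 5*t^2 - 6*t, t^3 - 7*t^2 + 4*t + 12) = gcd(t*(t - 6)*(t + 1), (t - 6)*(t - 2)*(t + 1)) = t^2 - 5*t - 6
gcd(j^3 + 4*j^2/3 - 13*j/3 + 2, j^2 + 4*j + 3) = j + 3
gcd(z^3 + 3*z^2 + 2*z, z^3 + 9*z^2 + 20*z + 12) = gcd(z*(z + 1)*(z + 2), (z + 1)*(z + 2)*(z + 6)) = z^2 + 3*z + 2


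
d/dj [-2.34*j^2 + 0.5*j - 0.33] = 0.5 - 4.68*j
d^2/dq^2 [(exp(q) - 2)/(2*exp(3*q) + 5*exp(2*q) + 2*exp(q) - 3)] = (16*exp(6*q) - 42*exp(5*q) - 211*exp(4*q) - 148*exp(3*q) - 78*exp(2*q) - 122*exp(q) - 3)*exp(q)/(8*exp(9*q) + 60*exp(8*q) + 174*exp(7*q) + 209*exp(6*q) - 6*exp(5*q) - 237*exp(4*q) - 118*exp(3*q) + 99*exp(2*q) + 54*exp(q) - 27)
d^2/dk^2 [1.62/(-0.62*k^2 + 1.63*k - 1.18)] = (1.245456*k^2 - 3.274344*k - 1.62*(1.24*k - 1.63)*(2.48*k - 3.26) + 2.370384)/(0.62*k^2 - 1.63*k + 1.18)^3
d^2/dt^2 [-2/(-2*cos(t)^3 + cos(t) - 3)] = 8*(9*(1 - cos(2*t))^3 - 28*(1 - cos(2*t))^2 + 3*cos(t) - 17*cos(2*t) + 27*cos(3*t) + 27)/(cos(t) + cos(3*t) + 6)^3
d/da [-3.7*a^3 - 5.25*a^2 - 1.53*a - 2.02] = -11.1*a^2 - 10.5*a - 1.53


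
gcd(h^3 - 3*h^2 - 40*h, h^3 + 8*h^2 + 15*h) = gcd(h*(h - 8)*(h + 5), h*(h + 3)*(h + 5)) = h^2 + 5*h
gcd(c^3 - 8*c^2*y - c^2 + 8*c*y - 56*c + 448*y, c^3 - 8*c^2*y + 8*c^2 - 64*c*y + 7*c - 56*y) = -c^2 + 8*c*y - 7*c + 56*y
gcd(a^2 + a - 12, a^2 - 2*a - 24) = a + 4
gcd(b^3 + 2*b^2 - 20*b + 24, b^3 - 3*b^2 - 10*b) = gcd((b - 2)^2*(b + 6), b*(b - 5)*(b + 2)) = 1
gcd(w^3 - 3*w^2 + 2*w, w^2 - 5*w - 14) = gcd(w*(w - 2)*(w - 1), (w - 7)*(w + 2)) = 1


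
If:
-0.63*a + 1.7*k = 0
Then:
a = 2.6984126984127*k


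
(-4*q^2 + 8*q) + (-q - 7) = -4*q^2 + 7*q - 7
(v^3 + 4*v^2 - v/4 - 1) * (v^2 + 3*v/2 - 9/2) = v^5 + 11*v^4/2 + 5*v^3/4 - 155*v^2/8 - 3*v/8 + 9/2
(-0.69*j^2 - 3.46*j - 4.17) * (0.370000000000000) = -0.2553*j^2 - 1.2802*j - 1.5429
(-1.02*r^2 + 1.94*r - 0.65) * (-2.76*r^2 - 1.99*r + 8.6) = 2.8152*r^4 - 3.3246*r^3 - 10.8386*r^2 + 17.9775*r - 5.59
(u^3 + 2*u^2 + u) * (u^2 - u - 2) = u^5 + u^4 - 3*u^3 - 5*u^2 - 2*u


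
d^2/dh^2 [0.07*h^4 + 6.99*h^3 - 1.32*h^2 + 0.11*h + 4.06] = 0.84*h^2 + 41.94*h - 2.64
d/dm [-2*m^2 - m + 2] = -4*m - 1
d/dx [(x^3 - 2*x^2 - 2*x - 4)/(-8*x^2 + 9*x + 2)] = 2*(-4*x^4 + 9*x^3 - 14*x^2 - 36*x + 16)/(64*x^4 - 144*x^3 + 49*x^2 + 36*x + 4)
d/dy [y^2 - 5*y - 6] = 2*y - 5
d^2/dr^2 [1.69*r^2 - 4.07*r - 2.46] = 3.38000000000000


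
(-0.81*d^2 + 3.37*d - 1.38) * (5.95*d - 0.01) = -4.8195*d^3 + 20.0596*d^2 - 8.2447*d + 0.0138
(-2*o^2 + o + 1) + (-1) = -2*o^2 + o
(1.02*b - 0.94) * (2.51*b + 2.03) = 2.5602*b^2 - 0.2888*b - 1.9082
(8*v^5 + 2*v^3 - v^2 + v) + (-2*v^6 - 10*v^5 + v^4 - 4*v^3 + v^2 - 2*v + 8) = -2*v^6 - 2*v^5 + v^4 - 2*v^3 - v + 8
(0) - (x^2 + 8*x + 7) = -x^2 - 8*x - 7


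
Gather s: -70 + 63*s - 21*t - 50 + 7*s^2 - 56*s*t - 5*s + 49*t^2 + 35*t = 7*s^2 + s*(58 - 56*t) + 49*t^2 + 14*t - 120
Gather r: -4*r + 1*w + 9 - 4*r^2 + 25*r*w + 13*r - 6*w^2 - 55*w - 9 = -4*r^2 + r*(25*w + 9) - 6*w^2 - 54*w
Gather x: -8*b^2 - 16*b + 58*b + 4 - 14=-8*b^2 + 42*b - 10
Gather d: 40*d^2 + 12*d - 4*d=40*d^2 + 8*d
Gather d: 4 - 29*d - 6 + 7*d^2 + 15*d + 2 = 7*d^2 - 14*d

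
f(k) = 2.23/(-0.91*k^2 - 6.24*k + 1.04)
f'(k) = 2.23*(1.82*k + 6.24)/(-0.91*k^2 - 6.24*k + 1.04)^2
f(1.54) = -0.21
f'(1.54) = 0.18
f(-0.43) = 0.63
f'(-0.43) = 0.96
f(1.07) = -0.33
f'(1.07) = 0.41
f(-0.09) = 1.40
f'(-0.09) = 5.33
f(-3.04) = 0.19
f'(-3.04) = 0.01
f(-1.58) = 0.26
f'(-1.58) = 0.10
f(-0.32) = 0.76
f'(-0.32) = 1.46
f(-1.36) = 0.28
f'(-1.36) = 0.14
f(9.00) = -0.02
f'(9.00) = 0.00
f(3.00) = -0.09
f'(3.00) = 0.04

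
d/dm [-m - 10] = -1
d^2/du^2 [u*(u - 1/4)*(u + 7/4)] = 6*u + 3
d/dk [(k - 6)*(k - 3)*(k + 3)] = 3*k^2 - 12*k - 9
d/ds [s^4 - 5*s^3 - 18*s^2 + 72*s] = 4*s^3 - 15*s^2 - 36*s + 72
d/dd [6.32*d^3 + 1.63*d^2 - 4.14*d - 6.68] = 18.96*d^2 + 3.26*d - 4.14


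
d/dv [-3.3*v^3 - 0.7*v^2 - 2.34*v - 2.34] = -9.9*v^2 - 1.4*v - 2.34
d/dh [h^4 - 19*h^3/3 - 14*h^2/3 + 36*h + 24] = 4*h^3 - 19*h^2 - 28*h/3 + 36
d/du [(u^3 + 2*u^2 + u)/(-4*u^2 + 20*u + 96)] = (-u^4 + 10*u^3 + 83*u^2 + 96*u + 24)/(4*(u^4 - 10*u^3 - 23*u^2 + 240*u + 576))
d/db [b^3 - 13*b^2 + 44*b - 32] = 3*b^2 - 26*b + 44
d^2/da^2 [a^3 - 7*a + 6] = 6*a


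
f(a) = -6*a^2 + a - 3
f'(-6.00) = 73.00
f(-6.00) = -225.00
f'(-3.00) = 37.00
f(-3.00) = -60.00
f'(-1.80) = 22.60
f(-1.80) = -24.24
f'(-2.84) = 35.08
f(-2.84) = -54.23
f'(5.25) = -62.00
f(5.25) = -163.12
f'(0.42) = -4.04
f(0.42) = -3.64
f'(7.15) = -84.80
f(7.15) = -302.58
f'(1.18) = -13.16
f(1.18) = -10.17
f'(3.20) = -37.40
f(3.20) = -61.24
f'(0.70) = -7.40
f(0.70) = -5.24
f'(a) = 1 - 12*a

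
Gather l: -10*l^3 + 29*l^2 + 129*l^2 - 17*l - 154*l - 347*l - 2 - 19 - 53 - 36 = -10*l^3 + 158*l^2 - 518*l - 110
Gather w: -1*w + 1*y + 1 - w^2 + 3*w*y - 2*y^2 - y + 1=-w^2 + w*(3*y - 1) - 2*y^2 + 2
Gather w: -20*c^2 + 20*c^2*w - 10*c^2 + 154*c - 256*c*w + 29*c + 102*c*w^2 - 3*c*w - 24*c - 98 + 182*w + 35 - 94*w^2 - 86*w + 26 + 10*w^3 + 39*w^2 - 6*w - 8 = -30*c^2 + 159*c + 10*w^3 + w^2*(102*c - 55) + w*(20*c^2 - 259*c + 90) - 45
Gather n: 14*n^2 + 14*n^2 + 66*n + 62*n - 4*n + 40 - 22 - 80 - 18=28*n^2 + 124*n - 80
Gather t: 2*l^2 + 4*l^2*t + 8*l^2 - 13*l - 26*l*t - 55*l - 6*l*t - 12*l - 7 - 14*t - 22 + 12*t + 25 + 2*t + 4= 10*l^2 - 80*l + t*(4*l^2 - 32*l)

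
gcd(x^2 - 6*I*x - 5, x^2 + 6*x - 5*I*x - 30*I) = x - 5*I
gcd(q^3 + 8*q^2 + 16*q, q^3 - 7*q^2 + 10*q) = q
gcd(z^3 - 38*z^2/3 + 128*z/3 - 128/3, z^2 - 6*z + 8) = z - 2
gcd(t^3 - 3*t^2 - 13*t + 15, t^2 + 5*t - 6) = t - 1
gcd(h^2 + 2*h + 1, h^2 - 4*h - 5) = h + 1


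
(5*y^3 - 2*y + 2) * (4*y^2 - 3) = 20*y^5 - 23*y^3 + 8*y^2 + 6*y - 6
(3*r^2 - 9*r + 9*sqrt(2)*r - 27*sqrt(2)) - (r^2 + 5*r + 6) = 2*r^2 - 14*r + 9*sqrt(2)*r - 27*sqrt(2) - 6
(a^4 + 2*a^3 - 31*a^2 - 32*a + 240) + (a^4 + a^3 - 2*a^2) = 2*a^4 + 3*a^3 - 33*a^2 - 32*a + 240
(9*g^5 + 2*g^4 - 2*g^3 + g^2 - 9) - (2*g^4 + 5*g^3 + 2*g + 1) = 9*g^5 - 7*g^3 + g^2 - 2*g - 10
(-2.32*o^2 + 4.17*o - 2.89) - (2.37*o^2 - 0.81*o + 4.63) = -4.69*o^2 + 4.98*o - 7.52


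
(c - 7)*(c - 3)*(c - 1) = c^3 - 11*c^2 + 31*c - 21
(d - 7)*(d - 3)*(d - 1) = d^3 - 11*d^2 + 31*d - 21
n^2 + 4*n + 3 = (n + 1)*(n + 3)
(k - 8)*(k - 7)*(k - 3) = k^3 - 18*k^2 + 101*k - 168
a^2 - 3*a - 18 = (a - 6)*(a + 3)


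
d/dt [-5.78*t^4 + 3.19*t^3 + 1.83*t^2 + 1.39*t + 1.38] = -23.12*t^3 + 9.57*t^2 + 3.66*t + 1.39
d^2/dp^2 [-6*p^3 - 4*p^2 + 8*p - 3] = -36*p - 8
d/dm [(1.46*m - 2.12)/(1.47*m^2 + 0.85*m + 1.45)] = (-2.1462*m^2 + 6.2328*m + 3.919)/(2.1609*m^4 + 2.499*m^3 + 4.9855*m^2 + 2.465*m + 2.1025)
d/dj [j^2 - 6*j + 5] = 2*j - 6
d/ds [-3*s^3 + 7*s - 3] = 7 - 9*s^2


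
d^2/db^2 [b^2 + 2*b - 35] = 2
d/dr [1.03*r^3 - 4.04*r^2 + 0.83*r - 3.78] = 3.09*r^2 - 8.08*r + 0.83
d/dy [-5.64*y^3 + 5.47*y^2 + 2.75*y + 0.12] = -16.92*y^2 + 10.94*y + 2.75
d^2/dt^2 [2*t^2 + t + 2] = 4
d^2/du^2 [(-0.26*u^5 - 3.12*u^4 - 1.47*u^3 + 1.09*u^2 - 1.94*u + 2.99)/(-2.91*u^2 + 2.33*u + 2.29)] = (13.210236*u^7 + 24.634896*u^6 - 141.1761*u^5 + 18.4992600000001*u^4 + 347.25547*u^3 + 47.900358*u^2 + 245.45934*u - 104.449598)/(24.642171*u^6 - 59.192019*u^5 - 10.78155*u^4 + 80.511985*u^3 + 8.48445*u^2 - 36.656259*u - 12.008989)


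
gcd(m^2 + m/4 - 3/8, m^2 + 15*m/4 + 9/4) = m + 3/4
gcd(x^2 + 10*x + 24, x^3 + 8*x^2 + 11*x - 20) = x + 4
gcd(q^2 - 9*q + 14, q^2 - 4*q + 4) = q - 2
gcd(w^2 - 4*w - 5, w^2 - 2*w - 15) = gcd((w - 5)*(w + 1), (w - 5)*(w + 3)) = w - 5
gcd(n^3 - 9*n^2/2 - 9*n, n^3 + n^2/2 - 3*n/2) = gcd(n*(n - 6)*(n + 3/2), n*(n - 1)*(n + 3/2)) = n^2 + 3*n/2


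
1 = 1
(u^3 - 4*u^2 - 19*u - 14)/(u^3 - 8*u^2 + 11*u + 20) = (u^2 - 5*u - 14)/(u^2 - 9*u + 20)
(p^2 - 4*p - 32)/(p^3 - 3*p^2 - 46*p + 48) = (p + 4)/(p^2 + 5*p - 6)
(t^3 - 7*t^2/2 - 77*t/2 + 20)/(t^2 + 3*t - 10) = (t^2 - 17*t/2 + 4)/(t - 2)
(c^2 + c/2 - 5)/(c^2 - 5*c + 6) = (c + 5/2)/(c - 3)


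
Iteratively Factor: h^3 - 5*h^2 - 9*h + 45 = (h - 5)*(h^2 - 9) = (h - 5)*(h + 3)*(h - 3)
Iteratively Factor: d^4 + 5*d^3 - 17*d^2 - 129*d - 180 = (d + 3)*(d^3 + 2*d^2 - 23*d - 60) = (d + 3)*(d + 4)*(d^2 - 2*d - 15) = (d - 5)*(d + 3)*(d + 4)*(d + 3)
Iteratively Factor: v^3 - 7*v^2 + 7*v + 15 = (v + 1)*(v^2 - 8*v + 15) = (v - 3)*(v + 1)*(v - 5)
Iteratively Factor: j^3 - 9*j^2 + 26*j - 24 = (j - 4)*(j^2 - 5*j + 6) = (j - 4)*(j - 2)*(j - 3)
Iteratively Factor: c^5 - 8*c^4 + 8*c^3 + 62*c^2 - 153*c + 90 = (c - 3)*(c^4 - 5*c^3 - 7*c^2 + 41*c - 30) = (c - 3)*(c - 1)*(c^3 - 4*c^2 - 11*c + 30) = (c - 3)*(c - 1)*(c + 3)*(c^2 - 7*c + 10) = (c - 3)*(c - 2)*(c - 1)*(c + 3)*(c - 5)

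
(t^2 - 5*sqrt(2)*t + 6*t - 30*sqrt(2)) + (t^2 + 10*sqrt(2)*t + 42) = 2*t^2 + 6*t + 5*sqrt(2)*t - 30*sqrt(2) + 42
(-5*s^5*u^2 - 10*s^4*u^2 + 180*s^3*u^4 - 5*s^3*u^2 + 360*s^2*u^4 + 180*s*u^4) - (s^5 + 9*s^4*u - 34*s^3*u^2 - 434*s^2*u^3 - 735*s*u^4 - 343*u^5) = -5*s^5*u^2 - s^5 - 10*s^4*u^2 - 9*s^4*u + 180*s^3*u^4 + 29*s^3*u^2 + 360*s^2*u^4 + 434*s^2*u^3 + 915*s*u^4 + 343*u^5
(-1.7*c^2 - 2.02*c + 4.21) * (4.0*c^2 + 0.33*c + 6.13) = -6.8*c^4 - 8.641*c^3 + 5.7524*c^2 - 10.9933*c + 25.8073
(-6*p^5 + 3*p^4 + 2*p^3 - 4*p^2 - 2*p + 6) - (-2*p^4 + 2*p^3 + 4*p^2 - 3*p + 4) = -6*p^5 + 5*p^4 - 8*p^2 + p + 2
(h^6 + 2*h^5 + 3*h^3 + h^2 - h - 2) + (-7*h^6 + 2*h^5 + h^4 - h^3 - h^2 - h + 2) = -6*h^6 + 4*h^5 + h^4 + 2*h^3 - 2*h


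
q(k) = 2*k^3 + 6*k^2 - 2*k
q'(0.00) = -2.00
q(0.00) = 0.00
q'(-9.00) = 376.00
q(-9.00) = -954.00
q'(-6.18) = 152.99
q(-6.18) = -230.54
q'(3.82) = 131.39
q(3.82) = 191.40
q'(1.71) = 36.06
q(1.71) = 24.13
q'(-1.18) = -7.81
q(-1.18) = 7.43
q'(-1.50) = -6.50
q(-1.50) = 9.75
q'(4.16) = 151.75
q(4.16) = 239.50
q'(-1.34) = -7.31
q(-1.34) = 8.64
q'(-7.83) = 271.89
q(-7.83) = -576.58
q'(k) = 6*k^2 + 12*k - 2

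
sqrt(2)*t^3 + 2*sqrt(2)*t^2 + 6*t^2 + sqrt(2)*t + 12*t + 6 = (t + 1)*(t + 3*sqrt(2))*(sqrt(2)*t + sqrt(2))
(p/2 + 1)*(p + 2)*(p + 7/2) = p^3/2 + 15*p^2/4 + 9*p + 7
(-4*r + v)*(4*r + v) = -16*r^2 + v^2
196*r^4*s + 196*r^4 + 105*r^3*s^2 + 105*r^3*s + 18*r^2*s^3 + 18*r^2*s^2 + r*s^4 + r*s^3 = (4*r + s)*(7*r + s)^2*(r*s + r)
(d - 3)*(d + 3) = d^2 - 9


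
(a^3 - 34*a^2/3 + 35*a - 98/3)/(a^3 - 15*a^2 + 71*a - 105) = (3*a^2 - 13*a + 14)/(3*(a^2 - 8*a + 15))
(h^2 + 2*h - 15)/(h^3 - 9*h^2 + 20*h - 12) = (h^2 + 2*h - 15)/(h^3 - 9*h^2 + 20*h - 12)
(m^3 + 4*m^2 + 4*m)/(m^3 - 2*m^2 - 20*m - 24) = m/(m - 6)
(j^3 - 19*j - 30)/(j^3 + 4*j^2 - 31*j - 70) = (j + 3)/(j + 7)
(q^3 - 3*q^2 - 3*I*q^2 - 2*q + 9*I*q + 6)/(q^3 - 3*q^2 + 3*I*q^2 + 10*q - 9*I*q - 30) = (q - I)/(q + 5*I)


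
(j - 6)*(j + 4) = j^2 - 2*j - 24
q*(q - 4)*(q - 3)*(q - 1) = q^4 - 8*q^3 + 19*q^2 - 12*q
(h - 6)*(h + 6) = h^2 - 36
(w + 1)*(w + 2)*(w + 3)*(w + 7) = w^4 + 13*w^3 + 53*w^2 + 83*w + 42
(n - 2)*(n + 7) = n^2 + 5*n - 14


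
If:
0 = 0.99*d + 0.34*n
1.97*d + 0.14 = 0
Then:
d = -0.07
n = 0.21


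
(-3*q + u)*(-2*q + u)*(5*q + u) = 30*q^3 - 19*q^2*u + u^3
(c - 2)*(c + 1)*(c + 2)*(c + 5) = c^4 + 6*c^3 + c^2 - 24*c - 20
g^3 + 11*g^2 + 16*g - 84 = (g - 2)*(g + 6)*(g + 7)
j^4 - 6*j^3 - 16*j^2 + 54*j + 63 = (j - 7)*(j - 3)*(j + 1)*(j + 3)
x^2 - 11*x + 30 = (x - 6)*(x - 5)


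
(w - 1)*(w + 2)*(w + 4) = w^3 + 5*w^2 + 2*w - 8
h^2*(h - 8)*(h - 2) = h^4 - 10*h^3 + 16*h^2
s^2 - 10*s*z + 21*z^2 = (s - 7*z)*(s - 3*z)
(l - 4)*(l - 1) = l^2 - 5*l + 4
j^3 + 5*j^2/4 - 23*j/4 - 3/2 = (j - 2)*(j + 1/4)*(j + 3)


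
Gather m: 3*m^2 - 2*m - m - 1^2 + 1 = 3*m^2 - 3*m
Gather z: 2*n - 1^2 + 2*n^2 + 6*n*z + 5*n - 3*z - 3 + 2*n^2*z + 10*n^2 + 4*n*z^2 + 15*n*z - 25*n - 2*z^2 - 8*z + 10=12*n^2 - 18*n + z^2*(4*n - 2) + z*(2*n^2 + 21*n - 11) + 6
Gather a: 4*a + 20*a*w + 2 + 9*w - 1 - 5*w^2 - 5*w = a*(20*w + 4) - 5*w^2 + 4*w + 1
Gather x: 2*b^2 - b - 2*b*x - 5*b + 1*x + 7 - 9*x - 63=2*b^2 - 6*b + x*(-2*b - 8) - 56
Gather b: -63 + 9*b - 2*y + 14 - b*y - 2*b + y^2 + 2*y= b*(7 - y) + y^2 - 49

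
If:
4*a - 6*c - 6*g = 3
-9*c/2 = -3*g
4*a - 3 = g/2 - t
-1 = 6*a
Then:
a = -1/6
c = -11/45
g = -11/30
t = 209/60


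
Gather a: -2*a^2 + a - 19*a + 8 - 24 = -2*a^2 - 18*a - 16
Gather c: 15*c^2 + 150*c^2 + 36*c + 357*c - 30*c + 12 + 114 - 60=165*c^2 + 363*c + 66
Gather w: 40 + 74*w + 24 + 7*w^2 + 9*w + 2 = 7*w^2 + 83*w + 66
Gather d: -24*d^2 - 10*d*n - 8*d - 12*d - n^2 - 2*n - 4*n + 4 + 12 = -24*d^2 + d*(-10*n - 20) - n^2 - 6*n + 16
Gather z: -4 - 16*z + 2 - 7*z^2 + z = -7*z^2 - 15*z - 2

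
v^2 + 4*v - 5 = (v - 1)*(v + 5)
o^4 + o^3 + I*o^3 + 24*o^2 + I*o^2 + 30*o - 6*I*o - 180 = (o - 2)*(o + 3)*(o - 5*I)*(o + 6*I)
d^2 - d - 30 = (d - 6)*(d + 5)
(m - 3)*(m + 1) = m^2 - 2*m - 3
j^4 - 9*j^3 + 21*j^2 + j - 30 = (j - 5)*(j - 3)*(j - 2)*(j + 1)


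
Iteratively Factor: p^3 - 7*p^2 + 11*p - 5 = (p - 5)*(p^2 - 2*p + 1) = (p - 5)*(p - 1)*(p - 1)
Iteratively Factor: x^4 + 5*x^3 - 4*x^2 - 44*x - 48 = (x + 4)*(x^3 + x^2 - 8*x - 12) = (x - 3)*(x + 4)*(x^2 + 4*x + 4) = (x - 3)*(x + 2)*(x + 4)*(x + 2)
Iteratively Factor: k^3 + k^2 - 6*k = (k)*(k^2 + k - 6) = k*(k - 2)*(k + 3)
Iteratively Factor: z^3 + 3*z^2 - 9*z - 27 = (z + 3)*(z^2 - 9) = (z + 3)^2*(z - 3)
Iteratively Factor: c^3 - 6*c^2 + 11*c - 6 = (c - 1)*(c^2 - 5*c + 6) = (c - 2)*(c - 1)*(c - 3)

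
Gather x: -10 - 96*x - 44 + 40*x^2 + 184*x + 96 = 40*x^2 + 88*x + 42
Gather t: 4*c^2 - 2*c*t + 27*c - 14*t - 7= 4*c^2 + 27*c + t*(-2*c - 14) - 7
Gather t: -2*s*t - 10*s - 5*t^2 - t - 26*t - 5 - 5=-10*s - 5*t^2 + t*(-2*s - 27) - 10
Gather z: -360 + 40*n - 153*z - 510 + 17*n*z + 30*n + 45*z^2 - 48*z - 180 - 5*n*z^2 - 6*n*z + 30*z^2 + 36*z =70*n + z^2*(75 - 5*n) + z*(11*n - 165) - 1050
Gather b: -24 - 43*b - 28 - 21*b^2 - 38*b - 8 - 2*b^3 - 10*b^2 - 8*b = -2*b^3 - 31*b^2 - 89*b - 60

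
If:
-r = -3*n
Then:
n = r/3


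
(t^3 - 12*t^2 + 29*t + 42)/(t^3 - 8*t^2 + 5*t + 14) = (t - 6)/(t - 2)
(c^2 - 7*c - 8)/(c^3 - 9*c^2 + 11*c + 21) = (c - 8)/(c^2 - 10*c + 21)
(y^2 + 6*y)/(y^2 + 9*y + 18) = y/(y + 3)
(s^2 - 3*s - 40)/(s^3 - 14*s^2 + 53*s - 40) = (s + 5)/(s^2 - 6*s + 5)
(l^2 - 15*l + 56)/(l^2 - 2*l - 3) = (-l^2 + 15*l - 56)/(-l^2 + 2*l + 3)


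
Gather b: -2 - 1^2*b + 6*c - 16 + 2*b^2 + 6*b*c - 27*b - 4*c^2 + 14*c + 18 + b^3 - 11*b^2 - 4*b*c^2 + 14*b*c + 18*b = b^3 - 9*b^2 + b*(-4*c^2 + 20*c - 10) - 4*c^2 + 20*c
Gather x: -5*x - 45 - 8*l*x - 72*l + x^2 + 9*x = -72*l + x^2 + x*(4 - 8*l) - 45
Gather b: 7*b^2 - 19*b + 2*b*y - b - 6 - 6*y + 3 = 7*b^2 + b*(2*y - 20) - 6*y - 3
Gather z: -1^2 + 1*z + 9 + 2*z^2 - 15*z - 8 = 2*z^2 - 14*z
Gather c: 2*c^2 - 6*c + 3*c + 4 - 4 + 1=2*c^2 - 3*c + 1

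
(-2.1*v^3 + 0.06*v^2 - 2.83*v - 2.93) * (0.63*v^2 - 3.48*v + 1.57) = -1.323*v^5 + 7.3458*v^4 - 5.2887*v^3 + 8.0967*v^2 + 5.7533*v - 4.6001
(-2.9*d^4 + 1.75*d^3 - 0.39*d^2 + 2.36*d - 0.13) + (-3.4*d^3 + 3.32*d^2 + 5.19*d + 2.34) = -2.9*d^4 - 1.65*d^3 + 2.93*d^2 + 7.55*d + 2.21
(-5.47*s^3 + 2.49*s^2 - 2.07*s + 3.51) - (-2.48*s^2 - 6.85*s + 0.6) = -5.47*s^3 + 4.97*s^2 + 4.78*s + 2.91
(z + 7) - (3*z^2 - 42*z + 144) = -3*z^2 + 43*z - 137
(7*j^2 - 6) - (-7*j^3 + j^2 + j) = 7*j^3 + 6*j^2 - j - 6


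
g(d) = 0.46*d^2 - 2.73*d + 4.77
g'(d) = 0.92*d - 2.73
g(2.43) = 0.85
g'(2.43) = -0.49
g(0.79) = 2.90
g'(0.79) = -2.00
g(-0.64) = 6.71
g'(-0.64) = -3.32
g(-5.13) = 30.88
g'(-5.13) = -7.45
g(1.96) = 1.19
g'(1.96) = -0.93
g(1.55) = 1.64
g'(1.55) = -1.30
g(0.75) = 2.98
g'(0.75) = -2.04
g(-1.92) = 11.71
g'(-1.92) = -4.50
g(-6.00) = 37.71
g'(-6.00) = -8.25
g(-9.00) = 66.60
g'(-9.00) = -11.01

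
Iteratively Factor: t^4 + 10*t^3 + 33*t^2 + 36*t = (t + 3)*(t^3 + 7*t^2 + 12*t) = (t + 3)*(t + 4)*(t^2 + 3*t) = t*(t + 3)*(t + 4)*(t + 3)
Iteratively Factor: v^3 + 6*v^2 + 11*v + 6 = (v + 2)*(v^2 + 4*v + 3) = (v + 2)*(v + 3)*(v + 1)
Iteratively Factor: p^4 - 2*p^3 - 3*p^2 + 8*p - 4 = (p - 2)*(p^3 - 3*p + 2) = (p - 2)*(p - 1)*(p^2 + p - 2) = (p - 2)*(p - 1)*(p + 2)*(p - 1)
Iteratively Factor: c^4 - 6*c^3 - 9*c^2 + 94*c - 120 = (c + 4)*(c^3 - 10*c^2 + 31*c - 30) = (c - 5)*(c + 4)*(c^2 - 5*c + 6) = (c - 5)*(c - 2)*(c + 4)*(c - 3)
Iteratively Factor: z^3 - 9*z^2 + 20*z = (z - 5)*(z^2 - 4*z) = (z - 5)*(z - 4)*(z)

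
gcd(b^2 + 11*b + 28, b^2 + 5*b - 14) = b + 7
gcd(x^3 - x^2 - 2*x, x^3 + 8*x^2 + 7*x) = x^2 + x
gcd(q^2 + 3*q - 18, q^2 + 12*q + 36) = q + 6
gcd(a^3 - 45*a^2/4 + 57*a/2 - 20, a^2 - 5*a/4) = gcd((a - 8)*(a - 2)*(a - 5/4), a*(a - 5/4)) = a - 5/4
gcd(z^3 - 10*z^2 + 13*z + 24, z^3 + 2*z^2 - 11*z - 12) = z^2 - 2*z - 3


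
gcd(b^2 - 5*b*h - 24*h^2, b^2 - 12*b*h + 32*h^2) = b - 8*h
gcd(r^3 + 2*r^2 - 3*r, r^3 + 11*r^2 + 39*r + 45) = r + 3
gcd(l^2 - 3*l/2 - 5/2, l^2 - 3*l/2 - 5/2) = l^2 - 3*l/2 - 5/2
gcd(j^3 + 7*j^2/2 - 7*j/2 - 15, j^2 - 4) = j - 2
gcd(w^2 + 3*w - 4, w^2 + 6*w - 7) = w - 1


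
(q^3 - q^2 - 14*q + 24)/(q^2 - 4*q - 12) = (-q^3 + q^2 + 14*q - 24)/(-q^2 + 4*q + 12)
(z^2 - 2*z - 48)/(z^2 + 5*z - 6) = (z - 8)/(z - 1)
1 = 1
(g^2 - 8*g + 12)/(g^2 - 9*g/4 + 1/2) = 4*(g - 6)/(4*g - 1)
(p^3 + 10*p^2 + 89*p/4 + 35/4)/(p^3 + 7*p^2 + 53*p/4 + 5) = (p + 7)/(p + 4)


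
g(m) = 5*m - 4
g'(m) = 5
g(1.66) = 4.30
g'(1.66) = 5.00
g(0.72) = -0.40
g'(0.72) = 5.00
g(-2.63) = -17.15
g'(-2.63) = 5.00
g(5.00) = 21.00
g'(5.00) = 5.00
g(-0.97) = -8.85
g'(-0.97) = 5.00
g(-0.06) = -4.30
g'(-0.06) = 5.00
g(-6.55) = -36.75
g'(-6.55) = 5.00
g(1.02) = 1.10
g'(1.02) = 5.00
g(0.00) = -4.00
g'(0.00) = 5.00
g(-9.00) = -49.00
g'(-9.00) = 5.00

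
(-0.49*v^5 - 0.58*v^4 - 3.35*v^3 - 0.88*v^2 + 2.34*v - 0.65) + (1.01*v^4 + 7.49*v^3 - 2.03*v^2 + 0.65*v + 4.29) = -0.49*v^5 + 0.43*v^4 + 4.14*v^3 - 2.91*v^2 + 2.99*v + 3.64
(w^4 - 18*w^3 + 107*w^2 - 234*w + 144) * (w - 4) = w^5 - 22*w^4 + 179*w^3 - 662*w^2 + 1080*w - 576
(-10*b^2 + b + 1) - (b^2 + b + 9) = -11*b^2 - 8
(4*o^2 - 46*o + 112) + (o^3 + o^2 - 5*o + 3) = o^3 + 5*o^2 - 51*o + 115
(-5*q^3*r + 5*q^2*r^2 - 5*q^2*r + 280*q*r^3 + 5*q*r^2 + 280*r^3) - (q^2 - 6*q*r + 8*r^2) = -5*q^3*r + 5*q^2*r^2 - 5*q^2*r - q^2 + 280*q*r^3 + 5*q*r^2 + 6*q*r + 280*r^3 - 8*r^2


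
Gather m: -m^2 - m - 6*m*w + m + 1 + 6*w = -m^2 - 6*m*w + 6*w + 1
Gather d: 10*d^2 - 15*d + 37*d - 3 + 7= 10*d^2 + 22*d + 4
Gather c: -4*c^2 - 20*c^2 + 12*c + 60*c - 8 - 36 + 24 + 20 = -24*c^2 + 72*c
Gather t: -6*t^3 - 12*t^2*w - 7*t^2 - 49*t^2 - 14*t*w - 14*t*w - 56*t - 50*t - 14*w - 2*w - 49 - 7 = -6*t^3 + t^2*(-12*w - 56) + t*(-28*w - 106) - 16*w - 56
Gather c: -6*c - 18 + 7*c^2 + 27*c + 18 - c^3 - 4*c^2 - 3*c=-c^3 + 3*c^2 + 18*c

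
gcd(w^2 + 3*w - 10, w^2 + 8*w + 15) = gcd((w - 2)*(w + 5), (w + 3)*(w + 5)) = w + 5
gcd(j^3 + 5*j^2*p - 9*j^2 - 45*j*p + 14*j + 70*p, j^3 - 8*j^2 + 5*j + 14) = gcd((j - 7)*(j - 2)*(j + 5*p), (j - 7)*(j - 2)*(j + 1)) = j^2 - 9*j + 14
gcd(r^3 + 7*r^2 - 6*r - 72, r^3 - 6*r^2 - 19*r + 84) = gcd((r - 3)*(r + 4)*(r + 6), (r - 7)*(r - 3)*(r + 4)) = r^2 + r - 12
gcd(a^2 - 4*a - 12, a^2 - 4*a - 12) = a^2 - 4*a - 12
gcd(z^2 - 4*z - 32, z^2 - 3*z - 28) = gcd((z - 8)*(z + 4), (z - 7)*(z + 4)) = z + 4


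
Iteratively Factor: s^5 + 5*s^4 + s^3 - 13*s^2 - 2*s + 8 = (s + 1)*(s^4 + 4*s^3 - 3*s^2 - 10*s + 8) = (s - 1)*(s + 1)*(s^3 + 5*s^2 + 2*s - 8) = (s - 1)*(s + 1)*(s + 4)*(s^2 + s - 2) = (s - 1)^2*(s + 1)*(s + 4)*(s + 2)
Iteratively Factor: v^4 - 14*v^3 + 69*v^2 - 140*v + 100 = (v - 2)*(v^3 - 12*v^2 + 45*v - 50) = (v - 5)*(v - 2)*(v^2 - 7*v + 10) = (v - 5)*(v - 2)^2*(v - 5)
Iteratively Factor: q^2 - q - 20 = (q - 5)*(q + 4)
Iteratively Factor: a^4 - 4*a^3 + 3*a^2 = (a - 1)*(a^3 - 3*a^2) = a*(a - 1)*(a^2 - 3*a) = a*(a - 3)*(a - 1)*(a)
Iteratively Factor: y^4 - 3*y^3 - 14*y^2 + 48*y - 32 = (y + 4)*(y^3 - 7*y^2 + 14*y - 8) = (y - 1)*(y + 4)*(y^2 - 6*y + 8) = (y - 4)*(y - 1)*(y + 4)*(y - 2)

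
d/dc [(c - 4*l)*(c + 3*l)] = 2*c - l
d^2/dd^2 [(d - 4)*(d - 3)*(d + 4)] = 6*d - 6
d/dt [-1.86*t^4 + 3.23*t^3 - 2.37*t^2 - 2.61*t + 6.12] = -7.44*t^3 + 9.69*t^2 - 4.74*t - 2.61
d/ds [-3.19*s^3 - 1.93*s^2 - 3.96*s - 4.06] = -9.57*s^2 - 3.86*s - 3.96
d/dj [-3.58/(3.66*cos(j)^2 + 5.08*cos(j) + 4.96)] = -(26.2056*cos(j) + 18.1864)*sin(j)/(3.66*cos(j)^2 + 5.08*cos(j) + 4.96)^2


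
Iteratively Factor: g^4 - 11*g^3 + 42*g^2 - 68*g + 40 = (g - 2)*(g^3 - 9*g^2 + 24*g - 20) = (g - 2)^2*(g^2 - 7*g + 10) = (g - 2)^3*(g - 5)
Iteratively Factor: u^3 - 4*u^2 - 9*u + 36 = (u + 3)*(u^2 - 7*u + 12) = (u - 3)*(u + 3)*(u - 4)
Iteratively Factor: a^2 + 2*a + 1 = (a + 1)*(a + 1)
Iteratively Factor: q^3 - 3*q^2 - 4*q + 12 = (q + 2)*(q^2 - 5*q + 6) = (q - 2)*(q + 2)*(q - 3)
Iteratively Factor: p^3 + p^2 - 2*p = (p + 2)*(p^2 - p) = p*(p + 2)*(p - 1)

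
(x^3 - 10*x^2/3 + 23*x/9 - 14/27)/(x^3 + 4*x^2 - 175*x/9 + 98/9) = (x - 1/3)/(x + 7)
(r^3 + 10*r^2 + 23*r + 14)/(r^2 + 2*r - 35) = (r^2 + 3*r + 2)/(r - 5)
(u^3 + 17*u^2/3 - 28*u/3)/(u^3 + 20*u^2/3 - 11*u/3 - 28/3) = u/(u + 1)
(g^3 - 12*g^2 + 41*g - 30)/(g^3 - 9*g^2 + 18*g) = (g^2 - 6*g + 5)/(g*(g - 3))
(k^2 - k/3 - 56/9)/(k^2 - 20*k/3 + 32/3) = (k + 7/3)/(k - 4)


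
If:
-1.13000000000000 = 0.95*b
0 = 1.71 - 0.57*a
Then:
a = 3.00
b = -1.19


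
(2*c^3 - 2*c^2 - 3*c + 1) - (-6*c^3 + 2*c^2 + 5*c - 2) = 8*c^3 - 4*c^2 - 8*c + 3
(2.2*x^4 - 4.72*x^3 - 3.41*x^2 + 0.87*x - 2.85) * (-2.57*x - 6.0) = -5.654*x^5 - 1.0696*x^4 + 37.0837*x^3 + 18.2241*x^2 + 2.1045*x + 17.1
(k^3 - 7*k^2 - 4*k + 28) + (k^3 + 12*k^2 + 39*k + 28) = 2*k^3 + 5*k^2 + 35*k + 56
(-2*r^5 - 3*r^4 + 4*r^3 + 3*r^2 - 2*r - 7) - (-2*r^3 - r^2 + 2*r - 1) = -2*r^5 - 3*r^4 + 6*r^3 + 4*r^2 - 4*r - 6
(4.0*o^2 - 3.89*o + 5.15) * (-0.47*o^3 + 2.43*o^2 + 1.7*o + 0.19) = -1.88*o^5 + 11.5483*o^4 - 5.0732*o^3 + 6.6615*o^2 + 8.0159*o + 0.9785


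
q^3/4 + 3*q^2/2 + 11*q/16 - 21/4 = (q/4 + 1)*(q - 3/2)*(q + 7/2)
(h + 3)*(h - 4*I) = h^2 + 3*h - 4*I*h - 12*I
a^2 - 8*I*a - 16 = (a - 4*I)^2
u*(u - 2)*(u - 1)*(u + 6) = u^4 + 3*u^3 - 16*u^2 + 12*u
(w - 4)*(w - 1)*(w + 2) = w^3 - 3*w^2 - 6*w + 8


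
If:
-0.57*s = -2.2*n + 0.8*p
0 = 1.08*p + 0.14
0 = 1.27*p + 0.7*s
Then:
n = 0.01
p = -0.13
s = 0.24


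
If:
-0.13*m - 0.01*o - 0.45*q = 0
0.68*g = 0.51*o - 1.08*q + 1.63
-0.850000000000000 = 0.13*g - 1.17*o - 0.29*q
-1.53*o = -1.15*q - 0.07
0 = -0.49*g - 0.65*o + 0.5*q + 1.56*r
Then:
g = 1.56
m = -3.01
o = 0.69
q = 0.85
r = 0.50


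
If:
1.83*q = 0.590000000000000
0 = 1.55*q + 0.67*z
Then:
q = 0.32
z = -0.75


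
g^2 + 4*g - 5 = (g - 1)*(g + 5)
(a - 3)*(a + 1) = a^2 - 2*a - 3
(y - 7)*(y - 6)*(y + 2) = y^3 - 11*y^2 + 16*y + 84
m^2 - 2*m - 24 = (m - 6)*(m + 4)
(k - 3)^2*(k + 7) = k^3 + k^2 - 33*k + 63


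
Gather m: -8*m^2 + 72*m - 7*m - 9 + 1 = -8*m^2 + 65*m - 8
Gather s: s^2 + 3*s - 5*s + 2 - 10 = s^2 - 2*s - 8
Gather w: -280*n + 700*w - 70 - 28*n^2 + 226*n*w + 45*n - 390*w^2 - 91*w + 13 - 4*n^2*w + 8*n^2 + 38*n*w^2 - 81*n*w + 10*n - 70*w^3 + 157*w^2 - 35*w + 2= -20*n^2 - 225*n - 70*w^3 + w^2*(38*n - 233) + w*(-4*n^2 + 145*n + 574) - 55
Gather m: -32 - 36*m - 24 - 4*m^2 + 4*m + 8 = -4*m^2 - 32*m - 48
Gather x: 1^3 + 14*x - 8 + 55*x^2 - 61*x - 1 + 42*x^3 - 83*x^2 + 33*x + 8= 42*x^3 - 28*x^2 - 14*x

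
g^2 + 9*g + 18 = (g + 3)*(g + 6)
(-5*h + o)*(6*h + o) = -30*h^2 + h*o + o^2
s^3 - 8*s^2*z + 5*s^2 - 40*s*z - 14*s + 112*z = (s - 2)*(s + 7)*(s - 8*z)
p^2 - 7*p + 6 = (p - 6)*(p - 1)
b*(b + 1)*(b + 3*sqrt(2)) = b^3 + b^2 + 3*sqrt(2)*b^2 + 3*sqrt(2)*b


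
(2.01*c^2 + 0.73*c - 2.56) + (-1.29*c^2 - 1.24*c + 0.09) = 0.72*c^2 - 0.51*c - 2.47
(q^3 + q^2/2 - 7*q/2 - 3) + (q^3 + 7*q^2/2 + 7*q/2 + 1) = 2*q^3 + 4*q^2 - 2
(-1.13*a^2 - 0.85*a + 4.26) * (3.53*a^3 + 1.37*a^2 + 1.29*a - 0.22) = -3.9889*a^5 - 4.5486*a^4 + 12.4156*a^3 + 4.9883*a^2 + 5.6824*a - 0.9372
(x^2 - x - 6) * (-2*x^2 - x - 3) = -2*x^4 + x^3 + 10*x^2 + 9*x + 18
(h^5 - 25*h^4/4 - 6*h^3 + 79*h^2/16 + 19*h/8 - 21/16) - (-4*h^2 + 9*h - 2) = h^5 - 25*h^4/4 - 6*h^3 + 143*h^2/16 - 53*h/8 + 11/16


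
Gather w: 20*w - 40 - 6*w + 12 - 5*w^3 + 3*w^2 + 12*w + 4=-5*w^3 + 3*w^2 + 26*w - 24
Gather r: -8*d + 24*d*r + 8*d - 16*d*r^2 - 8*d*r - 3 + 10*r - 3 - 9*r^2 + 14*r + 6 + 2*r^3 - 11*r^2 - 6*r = 2*r^3 + r^2*(-16*d - 20) + r*(16*d + 18)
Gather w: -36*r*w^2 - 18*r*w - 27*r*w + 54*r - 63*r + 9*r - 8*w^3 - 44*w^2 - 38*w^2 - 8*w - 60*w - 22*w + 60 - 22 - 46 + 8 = -8*w^3 + w^2*(-36*r - 82) + w*(-45*r - 90)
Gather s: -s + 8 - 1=7 - s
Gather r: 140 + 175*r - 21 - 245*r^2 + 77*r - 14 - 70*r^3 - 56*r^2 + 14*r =-70*r^3 - 301*r^2 + 266*r + 105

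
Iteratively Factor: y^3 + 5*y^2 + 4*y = (y + 4)*(y^2 + y) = y*(y + 4)*(y + 1)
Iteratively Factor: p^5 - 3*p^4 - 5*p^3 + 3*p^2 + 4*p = (p - 4)*(p^4 + p^3 - p^2 - p) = (p - 4)*(p + 1)*(p^3 - p) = (p - 4)*(p + 1)^2*(p^2 - p) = (p - 4)*(p - 1)*(p + 1)^2*(p)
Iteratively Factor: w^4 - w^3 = (w - 1)*(w^3) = w*(w - 1)*(w^2) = w^2*(w - 1)*(w)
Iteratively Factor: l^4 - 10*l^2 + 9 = (l + 3)*(l^3 - 3*l^2 - l + 3) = (l - 3)*(l + 3)*(l^2 - 1) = (l - 3)*(l + 1)*(l + 3)*(l - 1)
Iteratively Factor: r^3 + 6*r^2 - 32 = (r - 2)*(r^2 + 8*r + 16) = (r - 2)*(r + 4)*(r + 4)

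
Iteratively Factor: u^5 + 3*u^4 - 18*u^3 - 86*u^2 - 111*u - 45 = (u + 3)*(u^4 - 18*u^2 - 32*u - 15) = (u - 5)*(u + 3)*(u^3 + 5*u^2 + 7*u + 3) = (u - 5)*(u + 3)^2*(u^2 + 2*u + 1) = (u - 5)*(u + 1)*(u + 3)^2*(u + 1)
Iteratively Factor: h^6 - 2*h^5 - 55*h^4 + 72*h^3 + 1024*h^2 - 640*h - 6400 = (h + 4)*(h^5 - 6*h^4 - 31*h^3 + 196*h^2 + 240*h - 1600) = (h + 4)^2*(h^4 - 10*h^3 + 9*h^2 + 160*h - 400) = (h + 4)^3*(h^3 - 14*h^2 + 65*h - 100) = (h - 5)*(h + 4)^3*(h^2 - 9*h + 20) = (h - 5)*(h - 4)*(h + 4)^3*(h - 5)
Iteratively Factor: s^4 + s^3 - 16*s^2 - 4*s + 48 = (s - 2)*(s^3 + 3*s^2 - 10*s - 24) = (s - 2)*(s + 4)*(s^2 - s - 6) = (s - 3)*(s - 2)*(s + 4)*(s + 2)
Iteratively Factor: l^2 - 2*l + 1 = (l - 1)*(l - 1)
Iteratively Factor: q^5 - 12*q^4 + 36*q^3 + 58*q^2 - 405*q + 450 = (q - 3)*(q^4 - 9*q^3 + 9*q^2 + 85*q - 150) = (q - 5)*(q - 3)*(q^3 - 4*q^2 - 11*q + 30) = (q - 5)*(q - 3)*(q - 2)*(q^2 - 2*q - 15) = (q - 5)*(q - 3)*(q - 2)*(q + 3)*(q - 5)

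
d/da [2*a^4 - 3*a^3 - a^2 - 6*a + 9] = 8*a^3 - 9*a^2 - 2*a - 6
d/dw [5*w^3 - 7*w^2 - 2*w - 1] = 15*w^2 - 14*w - 2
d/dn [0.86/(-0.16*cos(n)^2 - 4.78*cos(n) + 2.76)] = -(0.2752*cos(n) + 4.1108)*sin(n)/(0.16*cos(n)^2 + 4.78*cos(n) - 2.76)^2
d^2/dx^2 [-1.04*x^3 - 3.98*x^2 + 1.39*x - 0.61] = -6.24*x - 7.96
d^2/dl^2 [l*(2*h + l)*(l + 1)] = 4*h + 6*l + 2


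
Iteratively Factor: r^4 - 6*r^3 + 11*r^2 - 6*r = (r)*(r^3 - 6*r^2 + 11*r - 6) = r*(r - 1)*(r^2 - 5*r + 6) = r*(r - 2)*(r - 1)*(r - 3)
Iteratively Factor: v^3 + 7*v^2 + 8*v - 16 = (v + 4)*(v^2 + 3*v - 4) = (v - 1)*(v + 4)*(v + 4)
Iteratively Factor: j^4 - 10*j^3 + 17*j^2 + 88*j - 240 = (j + 3)*(j^3 - 13*j^2 + 56*j - 80) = (j - 4)*(j + 3)*(j^2 - 9*j + 20) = (j - 4)^2*(j + 3)*(j - 5)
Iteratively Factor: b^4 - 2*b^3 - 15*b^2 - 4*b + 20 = (b - 1)*(b^3 - b^2 - 16*b - 20) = (b - 5)*(b - 1)*(b^2 + 4*b + 4) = (b - 5)*(b - 1)*(b + 2)*(b + 2)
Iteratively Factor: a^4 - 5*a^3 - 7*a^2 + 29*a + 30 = (a - 3)*(a^3 - 2*a^2 - 13*a - 10) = (a - 3)*(a + 2)*(a^2 - 4*a - 5) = (a - 3)*(a + 1)*(a + 2)*(a - 5)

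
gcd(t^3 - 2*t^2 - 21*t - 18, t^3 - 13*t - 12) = t^2 + 4*t + 3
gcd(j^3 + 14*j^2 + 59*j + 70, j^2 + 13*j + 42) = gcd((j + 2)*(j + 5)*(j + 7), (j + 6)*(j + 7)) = j + 7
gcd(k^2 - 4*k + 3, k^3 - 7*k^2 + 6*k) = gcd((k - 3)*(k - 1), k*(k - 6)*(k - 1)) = k - 1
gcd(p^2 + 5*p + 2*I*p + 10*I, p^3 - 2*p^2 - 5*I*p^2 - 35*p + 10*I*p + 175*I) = p + 5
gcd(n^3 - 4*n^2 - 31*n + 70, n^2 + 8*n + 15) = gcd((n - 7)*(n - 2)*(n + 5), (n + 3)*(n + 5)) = n + 5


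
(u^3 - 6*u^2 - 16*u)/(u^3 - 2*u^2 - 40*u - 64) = u/(u + 4)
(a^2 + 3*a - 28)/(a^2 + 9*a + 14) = (a - 4)/(a + 2)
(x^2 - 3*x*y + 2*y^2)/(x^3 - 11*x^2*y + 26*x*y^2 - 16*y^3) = 1/(x - 8*y)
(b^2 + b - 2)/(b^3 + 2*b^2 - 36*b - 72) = (b - 1)/(b^2 - 36)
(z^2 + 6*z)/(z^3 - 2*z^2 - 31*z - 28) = z*(z + 6)/(z^3 - 2*z^2 - 31*z - 28)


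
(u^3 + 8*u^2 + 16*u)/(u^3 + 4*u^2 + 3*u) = (u^2 + 8*u + 16)/(u^2 + 4*u + 3)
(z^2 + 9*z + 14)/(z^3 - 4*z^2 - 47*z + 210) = (z + 2)/(z^2 - 11*z + 30)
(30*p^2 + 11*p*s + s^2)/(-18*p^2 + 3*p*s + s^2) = (-5*p - s)/(3*p - s)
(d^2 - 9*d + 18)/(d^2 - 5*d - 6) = (d - 3)/(d + 1)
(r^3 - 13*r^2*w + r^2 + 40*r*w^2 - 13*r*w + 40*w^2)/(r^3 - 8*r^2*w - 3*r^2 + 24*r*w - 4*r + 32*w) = (r - 5*w)/(r - 4)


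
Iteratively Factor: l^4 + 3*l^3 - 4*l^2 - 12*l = (l + 3)*(l^3 - 4*l) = (l - 2)*(l + 3)*(l^2 + 2*l) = l*(l - 2)*(l + 3)*(l + 2)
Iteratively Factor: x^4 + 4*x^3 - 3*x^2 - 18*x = (x + 3)*(x^3 + x^2 - 6*x) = (x + 3)^2*(x^2 - 2*x) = (x - 2)*(x + 3)^2*(x)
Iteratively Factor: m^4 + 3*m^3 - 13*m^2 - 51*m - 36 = (m - 4)*(m^3 + 7*m^2 + 15*m + 9) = (m - 4)*(m + 3)*(m^2 + 4*m + 3) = (m - 4)*(m + 1)*(m + 3)*(m + 3)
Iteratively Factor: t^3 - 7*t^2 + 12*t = (t - 3)*(t^2 - 4*t) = (t - 4)*(t - 3)*(t)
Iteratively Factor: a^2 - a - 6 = (a - 3)*(a + 2)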